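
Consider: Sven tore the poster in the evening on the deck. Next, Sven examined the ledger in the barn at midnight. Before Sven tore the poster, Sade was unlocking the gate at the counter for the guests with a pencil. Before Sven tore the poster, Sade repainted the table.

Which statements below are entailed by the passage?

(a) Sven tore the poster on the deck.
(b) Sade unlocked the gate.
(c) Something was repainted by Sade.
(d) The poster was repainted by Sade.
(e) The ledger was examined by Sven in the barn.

(a), (c), (e)

(a) Entailed — the original entails any weakening of itself; this just drops 'in the evening'.
(b) Not entailed — 'was unlocking' is progressive on an accomplishment; it does not entail the completed 'unlocked'.
(c) Entailed — this follows by dropping conjuncts from the repainting event's description.
(d) Not entailed — Sade repainted the table, not the poster; the poster belongs to the tearing event.
(e) Entailed — this follows by dropping conjuncts from the examining event's description.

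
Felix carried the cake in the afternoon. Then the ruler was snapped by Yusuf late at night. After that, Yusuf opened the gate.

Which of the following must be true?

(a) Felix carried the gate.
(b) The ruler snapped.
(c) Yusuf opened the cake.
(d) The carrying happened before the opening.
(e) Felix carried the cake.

(b), (d), (e)

(a) Not entailed — Felix carried the cake, not the gate; the gate belongs to the opening event.
(b) Entailed — 'Yusuf snapped the ruler' is causative; it entails the inchoative 'the ruler snapped'.
(c) Not entailed — Yusuf opened the gate, not the cake; the cake belongs to the carrying event.
(d) Entailed — the narrative places the carrying before the opening.
(e) Entailed — the original entails any weakening of itself; this just drops 'in the afternoon'.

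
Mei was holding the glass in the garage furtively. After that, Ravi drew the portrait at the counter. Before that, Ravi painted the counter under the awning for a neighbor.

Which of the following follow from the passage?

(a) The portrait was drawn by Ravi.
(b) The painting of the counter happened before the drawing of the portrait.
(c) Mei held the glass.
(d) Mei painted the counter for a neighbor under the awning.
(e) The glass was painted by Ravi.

(a) Entailed — the original entails any weakening of itself; this just drops 'at the counter'.
(b) Entailed — the narrative places the painting before the drawing.
(c) Entailed — 'hold' is an activity; 'was holding' entails that some holding happened, so 'held' holds.
(d) Not entailed — the passage has Ravi painting the counter, not Mei.
(e) Not entailed — Ravi painted the counter, not the glass; the glass belongs to the holding event.

(a), (b), (c)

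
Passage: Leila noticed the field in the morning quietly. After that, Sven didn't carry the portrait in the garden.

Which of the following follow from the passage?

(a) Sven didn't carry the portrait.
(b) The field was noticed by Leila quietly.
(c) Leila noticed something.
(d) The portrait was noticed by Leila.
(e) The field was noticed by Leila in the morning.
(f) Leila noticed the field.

(a) Not entailed — dropping 'in the garden' under negation is not valid — the original leaves open that Sven carried the portrait some other way.
(b) Entailed — this follows by dropping conjuncts from the noticing event's description.
(c) Entailed — every conjunct here is already in the original noticing event.
(d) Not entailed — Leila noticed the field, not the portrait; the portrait belongs to the carrying event.
(e) Entailed — this follows by dropping conjuncts from the noticing event's description.
(f) Entailed — the original entails any weakening of itself; this just drops 'quietly', 'in the morning'.

(b), (c), (e), (f)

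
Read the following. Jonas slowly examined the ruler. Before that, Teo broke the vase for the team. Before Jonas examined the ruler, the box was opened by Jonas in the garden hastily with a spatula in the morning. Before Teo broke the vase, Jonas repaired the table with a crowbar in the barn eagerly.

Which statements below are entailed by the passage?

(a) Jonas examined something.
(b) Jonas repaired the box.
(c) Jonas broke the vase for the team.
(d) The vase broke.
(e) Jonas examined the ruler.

(a) Entailed — this follows by dropping conjuncts from the examining event's description.
(b) Not entailed — Jonas repaired the table, not the box; the box belongs to the opening event.
(c) Not entailed — the passage has Teo breaking the vase, not Jonas.
(d) Entailed — 'Teo broke the vase' is causative; it entails the inchoative 'the vase broke'.
(e) Entailed — the original entails any weakening of itself; this just drops 'slowly'.

(a), (d), (e)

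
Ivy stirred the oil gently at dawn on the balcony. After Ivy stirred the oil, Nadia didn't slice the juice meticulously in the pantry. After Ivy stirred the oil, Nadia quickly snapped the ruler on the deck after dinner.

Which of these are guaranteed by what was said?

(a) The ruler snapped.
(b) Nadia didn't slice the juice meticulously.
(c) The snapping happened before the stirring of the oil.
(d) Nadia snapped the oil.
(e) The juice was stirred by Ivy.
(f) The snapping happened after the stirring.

(a) Entailed — 'Nadia snapped the ruler' is causative; it entails the inchoative 'the ruler snapped'.
(b) Not entailed — dropping 'in the pantry' under negation is not valid — the original leaves open that Nadia sliced the juice some other way.
(c) Not entailed — the narrative places the stirring before the snapping, not after.
(d) Not entailed — Nadia snapped the ruler, not the oil; the oil belongs to the stirring event.
(e) Not entailed — Ivy stirred the oil, not the juice; the juice belongs to the slicing event.
(f) Entailed — the narrative places the stirring before the snapping.

(a), (f)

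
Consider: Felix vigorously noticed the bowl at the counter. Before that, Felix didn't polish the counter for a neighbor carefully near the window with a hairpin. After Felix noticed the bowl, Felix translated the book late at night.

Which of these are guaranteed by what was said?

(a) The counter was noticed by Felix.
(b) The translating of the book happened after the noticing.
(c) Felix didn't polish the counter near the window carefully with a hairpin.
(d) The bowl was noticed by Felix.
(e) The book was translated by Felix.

(b), (d), (e)

(a) Not entailed — Felix noticed the bowl, not the counter; the counter belongs to the polishing event.
(b) Entailed — the narrative places the noticing before the translating.
(c) Not entailed — dropping 'for a neighbor' under negation is not valid — the original leaves open that Felix polished the counter some other way.
(d) Entailed — this follows by dropping conjuncts from the noticing event's description.
(e) Entailed — dropping 'late at night' leaves a sub-description the original still satisfies.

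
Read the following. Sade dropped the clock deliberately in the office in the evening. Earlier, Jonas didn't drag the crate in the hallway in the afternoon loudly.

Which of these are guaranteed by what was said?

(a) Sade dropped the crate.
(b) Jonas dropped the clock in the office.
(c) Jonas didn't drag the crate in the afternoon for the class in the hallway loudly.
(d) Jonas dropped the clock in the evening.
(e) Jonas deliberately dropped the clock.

(c)

(a) Not entailed — Sade dropped the clock, not the crate; the crate belongs to the dragging event.
(b) Not entailed — the passage has Sade dropping the clock, not Jonas.
(c) Entailed — under negation, adding a further restriction is entailed: if no such dragging event occurred, none occurred for the class either.
(d) Not entailed — the passage has Sade dropping the clock, not Jonas.
(e) Not entailed — the passage has Sade dropping the clock, not Jonas.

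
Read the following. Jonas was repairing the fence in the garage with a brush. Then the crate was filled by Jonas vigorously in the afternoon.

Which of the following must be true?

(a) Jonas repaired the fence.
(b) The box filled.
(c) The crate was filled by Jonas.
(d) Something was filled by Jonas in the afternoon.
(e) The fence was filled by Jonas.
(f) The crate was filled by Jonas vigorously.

(a) Not entailed — 'was repairing' is progressive on an accomplishment; it does not entail the completed 'repaired'.
(b) Not entailed — the crate is what filled, not the box.
(c) Entailed — the original entails any weakening of itself; this just drops 'in the afternoon', 'vigorously'.
(d) Entailed — this follows by dropping conjuncts from the filling event's description.
(e) Not entailed — Jonas filled the crate, not the fence; the fence belongs to the repairing event.
(f) Entailed — dropping 'in the afternoon' leaves a sub-description the original still satisfies.

(c), (d), (f)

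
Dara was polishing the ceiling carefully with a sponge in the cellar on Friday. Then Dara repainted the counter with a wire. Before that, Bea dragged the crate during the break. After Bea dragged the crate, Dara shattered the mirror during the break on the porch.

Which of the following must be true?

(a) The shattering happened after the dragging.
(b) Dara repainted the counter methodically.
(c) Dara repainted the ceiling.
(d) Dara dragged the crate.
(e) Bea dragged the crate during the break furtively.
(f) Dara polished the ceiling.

(a) Entailed — the narrative places the dragging before the shattering.
(b) Not entailed — 'methodically' adds information not in the original event.
(c) Not entailed — Dara repainted the counter, not the ceiling; the ceiling belongs to the polishing event.
(d) Not entailed — the passage has Bea dragging the crate, not Dara.
(e) Not entailed — 'furtively' adds information not in the original event.
(f) Entailed — 'polish' is an activity; 'was polishing' entails that some polishing happened, so 'polished' holds.

(a), (f)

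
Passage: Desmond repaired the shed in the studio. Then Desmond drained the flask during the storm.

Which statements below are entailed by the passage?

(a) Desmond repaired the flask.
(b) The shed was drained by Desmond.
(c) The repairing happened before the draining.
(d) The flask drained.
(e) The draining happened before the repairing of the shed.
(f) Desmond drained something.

(a) Not entailed — Desmond repaired the shed, not the flask; the flask belongs to the draining event.
(b) Not entailed — Desmond drained the flask, not the shed; the shed belongs to the repairing event.
(c) Entailed — the narrative places the repairing before the draining.
(d) Entailed — 'Desmond drained the flask' is causative; it entails the inchoative 'the flask drained'.
(e) Not entailed — the narrative places the repairing before the draining, not after.
(f) Entailed — the original entails any weakening of itself; this just drops 'during the storm' and generalizes the patient.

(c), (d), (f)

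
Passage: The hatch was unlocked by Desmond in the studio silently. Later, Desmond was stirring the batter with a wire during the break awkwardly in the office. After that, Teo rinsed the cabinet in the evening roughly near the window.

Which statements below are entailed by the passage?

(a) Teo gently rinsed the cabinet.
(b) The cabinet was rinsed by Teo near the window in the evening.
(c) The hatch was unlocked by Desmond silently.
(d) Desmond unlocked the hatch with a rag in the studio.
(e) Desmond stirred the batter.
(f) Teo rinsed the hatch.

(a) Not entailed — 'gently' adds a manner not in (and inconsistent with) the original.
(b) Entailed — the original entails any weakening of itself; this just drops 'roughly'.
(c) Entailed — every conjunct here is already in the original unlocking event.
(d) Not entailed — 'with a rag' adds information not in the original event.
(e) Entailed — 'stir' is an activity; 'was stirring' entails that some stirring happened, so 'stirred' holds.
(f) Not entailed — Teo rinsed the cabinet, not the hatch; the hatch belongs to the unlocking event.

(b), (c), (e)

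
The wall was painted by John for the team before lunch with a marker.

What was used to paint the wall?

a marker

'with a marker' marks the instrument of the painting event.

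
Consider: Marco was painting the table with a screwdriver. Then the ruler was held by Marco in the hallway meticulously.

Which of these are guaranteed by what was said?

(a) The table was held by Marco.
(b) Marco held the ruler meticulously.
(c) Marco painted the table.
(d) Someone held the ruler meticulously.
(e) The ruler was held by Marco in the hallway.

(b), (d), (e)

(a) Not entailed — Marco held the ruler, not the table; the table belongs to the painting event.
(b) Entailed — every conjunct here is already in the original holding event.
(c) Not entailed — 'was painting' is progressive on an accomplishment; it does not entail the completed 'painted'.
(d) Entailed — every conjunct here is already in the original holding event.
(e) Entailed — the original entails any weakening of itself; this just drops 'meticulously'.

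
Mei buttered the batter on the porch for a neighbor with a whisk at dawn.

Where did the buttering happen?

'on the porch' marks the location of the buttering event.

on the porch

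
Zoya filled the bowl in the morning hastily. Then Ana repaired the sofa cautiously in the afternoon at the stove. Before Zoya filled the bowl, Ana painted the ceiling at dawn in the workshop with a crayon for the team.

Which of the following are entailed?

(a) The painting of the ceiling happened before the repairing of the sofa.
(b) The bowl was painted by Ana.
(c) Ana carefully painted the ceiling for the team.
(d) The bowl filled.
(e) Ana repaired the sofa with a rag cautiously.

(a), (d)

(a) Entailed — the narrative places the painting before the repairing.
(b) Not entailed — Ana painted the ceiling, not the bowl; the bowl belongs to the filling event.
(c) Not entailed — 'carefully' adds information not in the original event.
(d) Entailed — 'Zoya filled the bowl' is causative; it entails the inchoative 'the bowl filled'.
(e) Not entailed — 'with a rag' adds information not in the original event.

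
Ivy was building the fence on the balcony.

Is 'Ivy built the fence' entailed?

no

'was building' is progressive; for an accomplishment like 'build the fence', it doesn't entail completion.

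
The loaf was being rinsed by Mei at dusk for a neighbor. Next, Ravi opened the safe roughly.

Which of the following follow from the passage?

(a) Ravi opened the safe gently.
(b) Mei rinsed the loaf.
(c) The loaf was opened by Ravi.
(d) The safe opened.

(b), (d)

(a) Not entailed — 'gently' adds a manner not in (and inconsistent with) the original.
(b) Entailed — 'rinse' is an activity; 'was rinsing' entails that some rinsing happened, so 'rinsed' holds.
(c) Not entailed — Ravi opened the safe, not the loaf; the loaf belongs to the rinsing event.
(d) Entailed — 'Ravi opened the safe' is causative; it entails the inchoative 'the safe opened'.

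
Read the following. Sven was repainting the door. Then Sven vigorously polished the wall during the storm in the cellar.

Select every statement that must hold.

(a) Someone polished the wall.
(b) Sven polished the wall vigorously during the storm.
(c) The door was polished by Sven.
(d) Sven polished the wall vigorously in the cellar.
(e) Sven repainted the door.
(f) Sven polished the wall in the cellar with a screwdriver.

(a), (b), (d)

(a) Entailed — every conjunct here is already in the original polishing event.
(b) Entailed — the original entails any weakening of itself; this just drops 'in the cellar'.
(c) Not entailed — Sven polished the wall, not the door; the door belongs to the repainting event.
(d) Entailed — dropping 'during the storm' leaves a sub-description the original still satisfies.
(e) Not entailed — 'was repainting' is progressive on an accomplishment; it does not entail the completed 'repainted'.
(f) Not entailed — 'with a screwdriver' adds information not in the original event.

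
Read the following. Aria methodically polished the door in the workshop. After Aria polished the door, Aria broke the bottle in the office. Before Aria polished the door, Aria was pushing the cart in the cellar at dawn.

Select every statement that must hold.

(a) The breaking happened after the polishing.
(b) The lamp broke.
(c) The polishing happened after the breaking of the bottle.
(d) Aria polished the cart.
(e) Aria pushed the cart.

(a), (e)

(a) Entailed — the narrative places the polishing before the breaking.
(b) Not entailed — the bottle is what broke, not the lamp.
(c) Not entailed — the narrative places the polishing before the breaking, not after.
(d) Not entailed — Aria polished the door, not the cart; the cart belongs to the pushing event.
(e) Entailed — 'push' is an activity; 'was pushing' entails that some pushing happened, so 'pushed' holds.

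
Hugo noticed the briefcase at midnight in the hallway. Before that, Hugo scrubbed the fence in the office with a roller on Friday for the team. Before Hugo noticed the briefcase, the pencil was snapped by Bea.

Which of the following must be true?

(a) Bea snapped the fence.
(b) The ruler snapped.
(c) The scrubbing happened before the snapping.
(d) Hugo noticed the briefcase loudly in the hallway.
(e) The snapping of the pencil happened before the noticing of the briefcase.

(e)

(a) Not entailed — Bea snapped the pencil, not the fence; the fence belongs to the scrubbing event.
(b) Not entailed — the pencil is what snapped, not the ruler.
(c) Not entailed — the narrative doesn't order the scrubbing relative to the snapping.
(d) Not entailed — 'loudly' adds information not in the original event.
(e) Entailed — the narrative places the snapping before the noticing.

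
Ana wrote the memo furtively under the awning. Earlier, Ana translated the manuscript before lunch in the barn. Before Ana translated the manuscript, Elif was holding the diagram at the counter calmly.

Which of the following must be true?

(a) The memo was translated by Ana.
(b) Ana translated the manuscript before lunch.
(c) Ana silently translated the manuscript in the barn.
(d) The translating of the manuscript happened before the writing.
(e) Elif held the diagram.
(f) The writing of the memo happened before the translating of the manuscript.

(b), (d), (e)

(a) Not entailed — Ana translated the manuscript, not the memo; the memo belongs to the writing event.
(b) Entailed — every conjunct here is already in the original translating event.
(c) Not entailed — 'silently' adds information not in the original event.
(d) Entailed — the narrative places the translating before the writing.
(e) Entailed — 'hold' is an activity; 'was holding' entails that some holding happened, so 'held' holds.
(f) Not entailed — the narrative places the translating before the writing, not after.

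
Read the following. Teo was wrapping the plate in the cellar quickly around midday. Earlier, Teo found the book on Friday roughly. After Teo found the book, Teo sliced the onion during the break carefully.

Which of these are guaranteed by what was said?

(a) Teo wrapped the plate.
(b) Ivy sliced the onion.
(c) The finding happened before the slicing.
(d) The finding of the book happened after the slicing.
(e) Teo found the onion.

(c)

(a) Not entailed — 'was wrapping' is progressive on an accomplishment; it does not entail the completed 'wrapped'.
(b) Not entailed — the passage has Teo slicing the onion, not Ivy.
(c) Entailed — the narrative places the finding before the slicing.
(d) Not entailed — the narrative places the finding before the slicing, not after.
(e) Not entailed — Teo found the book, not the onion; the onion belongs to the slicing event.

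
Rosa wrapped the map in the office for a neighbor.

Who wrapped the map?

Rosa

'Rosa' marks the agent of the wrapping event.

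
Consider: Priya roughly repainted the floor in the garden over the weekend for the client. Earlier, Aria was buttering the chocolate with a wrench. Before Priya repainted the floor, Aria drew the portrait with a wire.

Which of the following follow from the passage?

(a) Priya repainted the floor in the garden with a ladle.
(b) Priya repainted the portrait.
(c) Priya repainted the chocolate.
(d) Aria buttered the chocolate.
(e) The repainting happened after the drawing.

(e)

(a) Not entailed — 'with a ladle' adds information not in the original event.
(b) Not entailed — Priya repainted the floor, not the portrait; the portrait belongs to the drawing event.
(c) Not entailed — Priya repainted the floor, not the chocolate; the chocolate belongs to the buttering event.
(d) Not entailed — 'was buttering' is progressive on an accomplishment; it does not entail the completed 'buttered'.
(e) Entailed — the narrative places the drawing before the repainting.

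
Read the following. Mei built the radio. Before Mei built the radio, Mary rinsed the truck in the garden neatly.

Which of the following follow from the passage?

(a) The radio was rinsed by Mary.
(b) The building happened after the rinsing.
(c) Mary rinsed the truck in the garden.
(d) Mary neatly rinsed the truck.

(a) Not entailed — Mary rinsed the truck, not the radio; the radio belongs to the building event.
(b) Entailed — the narrative places the rinsing before the building.
(c) Entailed — dropping 'neatly' leaves a sub-description the original still satisfies.
(d) Entailed — the original entails any weakening of itself; this just drops 'in the garden'.

(b), (c), (d)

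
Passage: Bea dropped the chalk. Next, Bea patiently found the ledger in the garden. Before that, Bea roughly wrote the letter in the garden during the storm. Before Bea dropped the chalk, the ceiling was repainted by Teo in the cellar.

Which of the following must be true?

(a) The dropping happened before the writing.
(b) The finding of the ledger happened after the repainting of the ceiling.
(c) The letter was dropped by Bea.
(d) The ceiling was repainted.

(b), (d)

(a) Not entailed — the narrative doesn't order the dropping relative to the writing.
(b) Entailed — the narrative places the repainting before the finding.
(c) Not entailed — Bea dropped the chalk, not the letter; the letter belongs to the writing event.
(d) Entailed — the original entails any weakening of itself; this just drops 'in the cellar' and generalizes the agent.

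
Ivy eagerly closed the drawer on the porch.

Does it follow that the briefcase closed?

Nothing is said about any briefcase; only the drawer is affected.

no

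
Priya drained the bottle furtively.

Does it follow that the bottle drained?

'Priya drained the bottle' is the causative; it entails the inchoative 'the bottle drained'.

yes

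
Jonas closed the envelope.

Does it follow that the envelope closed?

yes

'Jonas closed the envelope' is the causative; it entails the inchoative 'the envelope closed'.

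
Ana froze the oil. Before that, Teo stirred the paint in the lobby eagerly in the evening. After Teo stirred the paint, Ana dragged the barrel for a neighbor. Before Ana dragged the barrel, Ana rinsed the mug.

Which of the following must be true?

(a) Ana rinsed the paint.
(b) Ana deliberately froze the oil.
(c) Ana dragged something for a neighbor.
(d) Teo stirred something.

(c), (d)

(a) Not entailed — Ana rinsed the mug, not the paint; the paint belongs to the stirring event.
(b) Not entailed — 'deliberately' adds information not in the original event.
(c) Entailed — the original entails any weakening of itself; this just generalizes the patient.
(d) Entailed — every conjunct here is already in the original stirring event.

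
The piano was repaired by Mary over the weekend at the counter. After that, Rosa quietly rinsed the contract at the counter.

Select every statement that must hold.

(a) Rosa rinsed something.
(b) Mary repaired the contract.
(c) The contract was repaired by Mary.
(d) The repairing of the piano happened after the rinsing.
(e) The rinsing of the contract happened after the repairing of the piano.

(a) Entailed — this follows by dropping conjuncts from the rinsing event's description.
(b) Not entailed — Mary repaired the piano, not the contract; the contract belongs to the rinsing event.
(c) Not entailed — Mary repaired the piano, not the contract; the contract belongs to the rinsing event.
(d) Not entailed — the narrative places the repairing before the rinsing, not after.
(e) Entailed — the narrative places the repairing before the rinsing.

(a), (e)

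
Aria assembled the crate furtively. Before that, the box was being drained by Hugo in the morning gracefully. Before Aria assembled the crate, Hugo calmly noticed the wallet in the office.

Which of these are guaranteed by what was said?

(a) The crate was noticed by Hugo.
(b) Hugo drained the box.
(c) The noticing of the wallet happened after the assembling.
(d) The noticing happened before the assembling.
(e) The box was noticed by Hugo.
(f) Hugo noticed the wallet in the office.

(a) Not entailed — Hugo noticed the wallet, not the crate; the crate belongs to the assembling event.
(b) Not entailed — 'was draining' is progressive on an accomplishment; it does not entail the completed 'drained'.
(c) Not entailed — the narrative places the noticing before the assembling, not after.
(d) Entailed — the narrative places the noticing before the assembling.
(e) Not entailed — Hugo noticed the wallet, not the box; the box belongs to the draining event.
(f) Entailed — every conjunct here is already in the original noticing event.

(d), (f)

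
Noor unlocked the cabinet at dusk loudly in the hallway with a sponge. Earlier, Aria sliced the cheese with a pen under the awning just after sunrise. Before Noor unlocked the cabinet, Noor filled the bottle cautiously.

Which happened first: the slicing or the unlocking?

the slicing

The connectives place the slicing before the unlocking.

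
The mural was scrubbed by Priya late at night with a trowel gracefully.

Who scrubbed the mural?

Priya

'Priya' marks the agent of the scrubbing event.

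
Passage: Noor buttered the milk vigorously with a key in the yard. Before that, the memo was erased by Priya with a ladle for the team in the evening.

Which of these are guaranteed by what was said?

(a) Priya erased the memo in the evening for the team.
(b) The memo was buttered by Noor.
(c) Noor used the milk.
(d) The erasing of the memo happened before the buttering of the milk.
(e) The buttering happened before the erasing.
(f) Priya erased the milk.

(a), (d)

(a) Entailed — dropping 'with a ladle' leaves a sub-description the original still satisfies.
(b) Not entailed — Noor buttered the milk, not the memo; the memo belongs to the erasing event.
(c) Not entailed — the milk is the patient, not an instrument — Noor used a key.
(d) Entailed — the narrative places the erasing before the buttering.
(e) Not entailed — the narrative places the erasing before the buttering, not after.
(f) Not entailed — Priya erased the memo, not the milk; the milk belongs to the buttering event.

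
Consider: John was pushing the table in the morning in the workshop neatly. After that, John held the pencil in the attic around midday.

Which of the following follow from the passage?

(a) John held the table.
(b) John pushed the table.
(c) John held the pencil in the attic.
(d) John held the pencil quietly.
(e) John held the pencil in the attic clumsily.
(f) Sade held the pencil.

(b), (c)

(a) Not entailed — John held the pencil, not the table; the table belongs to the pushing event.
(b) Entailed — 'push' is an activity; 'was pushing' entails that some pushing happened, so 'pushed' holds.
(c) Entailed — dropping 'around midday' leaves a sub-description the original still satisfies.
(d) Not entailed — 'quietly' adds information not in the original event.
(e) Not entailed — 'clumsily' adds information not in the original event.
(f) Not entailed — the passage has John holding the pencil, not Sade.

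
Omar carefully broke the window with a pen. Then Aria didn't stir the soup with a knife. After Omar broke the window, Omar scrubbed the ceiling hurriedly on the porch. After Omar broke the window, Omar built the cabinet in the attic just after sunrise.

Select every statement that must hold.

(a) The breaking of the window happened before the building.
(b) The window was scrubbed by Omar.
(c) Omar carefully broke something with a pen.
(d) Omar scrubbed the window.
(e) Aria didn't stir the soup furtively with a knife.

(a) Entailed — the narrative places the breaking before the building.
(b) Not entailed — Omar scrubbed the ceiling, not the window; the window belongs to the breaking event.
(c) Entailed — this follows by dropping conjuncts from the breaking event's description.
(d) Not entailed — Omar scrubbed the ceiling, not the window; the window belongs to the breaking event.
(e) Entailed — under negation, adding a further restriction is entailed: if no such stirring event occurred, none occurred furtively either.

(a), (c), (e)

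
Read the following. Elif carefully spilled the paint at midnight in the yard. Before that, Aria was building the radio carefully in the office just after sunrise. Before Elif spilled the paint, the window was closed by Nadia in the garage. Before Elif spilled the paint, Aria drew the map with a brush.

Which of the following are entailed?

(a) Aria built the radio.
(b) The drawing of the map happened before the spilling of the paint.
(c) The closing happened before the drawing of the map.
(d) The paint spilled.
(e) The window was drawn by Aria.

(b), (d)

(a) Not entailed — 'was building' is progressive on an accomplishment; it does not entail the completed 'built'.
(b) Entailed — the narrative places the drawing before the spilling.
(c) Not entailed — the narrative doesn't order the closing relative to the drawing.
(d) Entailed — 'Elif spilled the paint' is causative; it entails the inchoative 'the paint spilled'.
(e) Not entailed — Aria drew the map, not the window; the window belongs to the closing event.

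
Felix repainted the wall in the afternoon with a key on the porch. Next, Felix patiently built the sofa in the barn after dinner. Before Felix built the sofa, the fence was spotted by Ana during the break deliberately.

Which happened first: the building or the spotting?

the spotting

The connectives place the spotting before the building.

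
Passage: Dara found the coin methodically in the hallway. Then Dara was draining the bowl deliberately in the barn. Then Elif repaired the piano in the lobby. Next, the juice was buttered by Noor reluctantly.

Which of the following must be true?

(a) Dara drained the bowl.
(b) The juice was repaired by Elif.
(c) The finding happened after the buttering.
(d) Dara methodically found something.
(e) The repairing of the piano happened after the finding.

(a) Not entailed — 'was draining' is progressive on an accomplishment; it does not entail the completed 'drained'.
(b) Not entailed — Elif repaired the piano, not the juice; the juice belongs to the buttering event.
(c) Not entailed — the narrative places the finding before the buttering, not after.
(d) Entailed — this follows by dropping conjuncts from the finding event's description.
(e) Entailed — the narrative places the finding before the repairing.

(d), (e)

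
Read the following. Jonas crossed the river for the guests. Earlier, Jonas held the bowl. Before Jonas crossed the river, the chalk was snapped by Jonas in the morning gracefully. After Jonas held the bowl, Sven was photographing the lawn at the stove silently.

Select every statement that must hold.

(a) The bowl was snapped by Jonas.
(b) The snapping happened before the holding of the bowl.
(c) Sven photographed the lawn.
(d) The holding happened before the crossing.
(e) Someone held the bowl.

(a) Not entailed — Jonas snapped the chalk, not the bowl; the bowl belongs to the holding event.
(b) Not entailed — the narrative doesn't order the snapping relative to the holding.
(c) Not entailed — 'was photographing' is progressive on an accomplishment; it does not entail the completed 'photographed'.
(d) Entailed — the narrative places the holding before the crossing.
(e) Entailed — every conjunct here is already in the original holding event.

(d), (e)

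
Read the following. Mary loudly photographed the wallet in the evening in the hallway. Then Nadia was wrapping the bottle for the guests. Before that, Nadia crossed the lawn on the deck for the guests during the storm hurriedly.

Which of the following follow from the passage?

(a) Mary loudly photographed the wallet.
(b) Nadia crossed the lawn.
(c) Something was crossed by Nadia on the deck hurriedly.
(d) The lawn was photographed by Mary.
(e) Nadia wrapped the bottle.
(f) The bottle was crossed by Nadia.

(a) Entailed — this follows by dropping conjuncts from the photographing event's description.
(b) Entailed — every conjunct here is already in the original crossing event.
(c) Entailed — every conjunct here is already in the original crossing event.
(d) Not entailed — Mary photographed the wallet, not the lawn; the lawn belongs to the crossing event.
(e) Not entailed — 'was wrapping' is progressive on an accomplishment; it does not entail the completed 'wrapped'.
(f) Not entailed — Nadia crossed the lawn, not the bottle; the bottle belongs to the wrapping event.

(a), (b), (c)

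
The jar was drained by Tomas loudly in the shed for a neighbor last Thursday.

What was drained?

'the jar' marks the patient of the draining event.

the jar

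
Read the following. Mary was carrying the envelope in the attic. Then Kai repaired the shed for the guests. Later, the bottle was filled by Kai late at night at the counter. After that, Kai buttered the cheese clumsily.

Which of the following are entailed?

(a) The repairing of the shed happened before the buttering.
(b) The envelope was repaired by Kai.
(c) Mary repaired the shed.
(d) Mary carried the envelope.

(a), (d)

(a) Entailed — the narrative places the repairing before the buttering.
(b) Not entailed — Kai repaired the shed, not the envelope; the envelope belongs to the carrying event.
(c) Not entailed — the passage has Kai repairing the shed, not Mary.
(d) Entailed — 'carry' is an activity; 'was carrying' entails that some carrying happened, so 'carried' holds.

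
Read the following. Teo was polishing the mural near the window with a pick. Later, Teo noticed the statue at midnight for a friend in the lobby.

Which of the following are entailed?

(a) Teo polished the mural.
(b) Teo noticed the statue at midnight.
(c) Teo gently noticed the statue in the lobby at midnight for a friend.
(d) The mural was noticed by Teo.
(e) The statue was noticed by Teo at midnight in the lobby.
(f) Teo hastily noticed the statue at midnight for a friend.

(a) Entailed — 'polish' is an activity; 'was polishing' entails that some polishing happened, so 'polished' holds.
(b) Entailed — the original entails any weakening of itself; this just drops 'in the lobby', 'for a friend'.
(c) Not entailed — 'gently' adds information not in the original event.
(d) Not entailed — Teo noticed the statue, not the mural; the mural belongs to the polishing event.
(e) Entailed — the original entails any weakening of itself; this just drops 'for a friend'.
(f) Not entailed — 'hastily' adds information not in the original event.

(a), (b), (e)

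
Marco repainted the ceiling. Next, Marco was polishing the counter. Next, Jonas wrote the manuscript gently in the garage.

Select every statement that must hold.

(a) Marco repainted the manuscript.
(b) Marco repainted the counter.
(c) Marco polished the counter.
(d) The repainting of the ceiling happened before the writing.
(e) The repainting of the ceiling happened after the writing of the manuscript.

(c), (d)

(a) Not entailed — Marco repainted the ceiling, not the manuscript; the manuscript belongs to the writing event.
(b) Not entailed — Marco repainted the ceiling, not the counter; the counter belongs to the polishing event.
(c) Entailed — 'polish' is an activity; 'was polishing' entails that some polishing happened, so 'polished' holds.
(d) Entailed — the narrative places the repainting before the writing.
(e) Not entailed — the narrative places the repainting before the writing, not after.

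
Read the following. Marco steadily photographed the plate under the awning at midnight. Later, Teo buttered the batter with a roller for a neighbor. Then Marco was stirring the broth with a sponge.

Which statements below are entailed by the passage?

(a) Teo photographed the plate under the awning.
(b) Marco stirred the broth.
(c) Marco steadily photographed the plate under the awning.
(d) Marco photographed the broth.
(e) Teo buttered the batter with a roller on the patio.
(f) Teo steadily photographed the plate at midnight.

(a) Not entailed — the passage has Marco photographing the plate, not Teo.
(b) Entailed — 'stir' is an activity; 'was stirring' entails that some stirring happened, so 'stirred' holds.
(c) Entailed — the original entails any weakening of itself; this just drops 'at midnight'.
(d) Not entailed — Marco photographed the plate, not the broth; the broth belongs to the stirring event.
(e) Not entailed — 'on the patio' adds information not in the original event.
(f) Not entailed — the passage has Marco photographing the plate, not Teo.

(b), (c)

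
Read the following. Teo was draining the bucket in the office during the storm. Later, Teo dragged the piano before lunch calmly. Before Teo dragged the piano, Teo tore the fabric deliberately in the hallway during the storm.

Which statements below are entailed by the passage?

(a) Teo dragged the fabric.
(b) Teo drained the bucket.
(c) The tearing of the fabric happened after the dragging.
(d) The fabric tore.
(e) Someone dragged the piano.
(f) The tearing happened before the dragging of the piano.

(a) Not entailed — Teo dragged the piano, not the fabric; the fabric belongs to the tearing event.
(b) Not entailed — 'was draining' is progressive on an accomplishment; it does not entail the completed 'drained'.
(c) Not entailed — the narrative places the tearing before the dragging, not after.
(d) Entailed — 'Teo tore the fabric' is causative; it entails the inchoative 'the fabric tore'.
(e) Entailed — dropping 'calmly', 'before lunch' and generalizing the agent leaves a sub-description the original still satisfies.
(f) Entailed — the narrative places the tearing before the dragging.

(d), (e), (f)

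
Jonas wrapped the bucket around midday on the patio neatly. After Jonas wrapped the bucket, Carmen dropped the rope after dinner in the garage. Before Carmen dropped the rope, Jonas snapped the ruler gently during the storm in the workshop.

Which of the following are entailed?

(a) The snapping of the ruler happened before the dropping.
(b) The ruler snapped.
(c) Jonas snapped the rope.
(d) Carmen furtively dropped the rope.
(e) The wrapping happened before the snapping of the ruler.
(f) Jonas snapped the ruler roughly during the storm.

(a), (b)

(a) Entailed — the narrative places the snapping before the dropping.
(b) Entailed — 'Jonas snapped the ruler' is causative; it entails the inchoative 'the ruler snapped'.
(c) Not entailed — Jonas snapped the ruler, not the rope; the rope belongs to the dropping event.
(d) Not entailed — 'furtively' adds information not in the original event.
(e) Not entailed — the narrative doesn't order the wrapping relative to the snapping.
(f) Not entailed — 'roughly' adds a manner not in (and inconsistent with) the original.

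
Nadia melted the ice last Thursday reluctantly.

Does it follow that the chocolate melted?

Nothing is said about any chocolate; only the ice is affected.

no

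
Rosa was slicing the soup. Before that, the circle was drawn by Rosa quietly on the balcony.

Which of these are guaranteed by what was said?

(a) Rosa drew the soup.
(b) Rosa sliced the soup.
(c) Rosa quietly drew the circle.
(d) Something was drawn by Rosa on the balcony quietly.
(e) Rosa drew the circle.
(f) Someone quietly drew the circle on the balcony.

(c), (d), (e), (f)

(a) Not entailed — Rosa drew the circle, not the soup; the soup belongs to the slicing event.
(b) Not entailed — 'was slicing' is progressive on an accomplishment; it does not entail the completed 'sliced'.
(c) Entailed — dropping 'on the balcony' leaves a sub-description the original still satisfies.
(d) Entailed — every conjunct here is already in the original drawing event.
(e) Entailed — every conjunct here is already in the original drawing event.
(f) Entailed — this follows by dropping conjuncts from the drawing event's description.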